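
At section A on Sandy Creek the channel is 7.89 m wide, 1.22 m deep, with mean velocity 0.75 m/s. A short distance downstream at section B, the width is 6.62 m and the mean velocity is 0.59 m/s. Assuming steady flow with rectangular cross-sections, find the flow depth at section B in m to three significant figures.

Q = A₁V₁ = (7.89×1.22) × 0.75 = 7.219 m³/s
d₂ = Q/(b₂ V₂) = 7.219/(6.62×0.59) = 1.848 m

1.85 m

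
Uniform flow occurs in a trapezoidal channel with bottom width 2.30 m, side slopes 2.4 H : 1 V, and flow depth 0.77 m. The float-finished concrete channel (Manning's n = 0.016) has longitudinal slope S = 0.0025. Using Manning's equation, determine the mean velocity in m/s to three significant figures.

1.99 m/s

A = (b + z·y)·y = (2.30 + 2.4×0.77)×0.77 = 3.194 m²
P = b + 2y√(1+z²) = 2.30 + 2×0.77×√(1+2.4²) = 6.304 m
R = A/P = 3.194/6.304 = 0.5067 m
Q = (1/n)·A·R^(2/3)·S^(1/2) = (1/0.016) × 3.194 × 0.5067^(2/3) × 0.0025^(1/2) = 6.343 m³/s
V = Q/A = 6.343/3.194 = 1.986 m/s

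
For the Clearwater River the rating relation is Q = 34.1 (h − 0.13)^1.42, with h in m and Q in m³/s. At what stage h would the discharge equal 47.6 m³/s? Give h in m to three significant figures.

h − h₀ = (Q/C)^(1/b) = (47.6/34.1)^(1/1.42) = 1.265 m
h = 0.13 + 1.265 = 1.395 m

1.39 m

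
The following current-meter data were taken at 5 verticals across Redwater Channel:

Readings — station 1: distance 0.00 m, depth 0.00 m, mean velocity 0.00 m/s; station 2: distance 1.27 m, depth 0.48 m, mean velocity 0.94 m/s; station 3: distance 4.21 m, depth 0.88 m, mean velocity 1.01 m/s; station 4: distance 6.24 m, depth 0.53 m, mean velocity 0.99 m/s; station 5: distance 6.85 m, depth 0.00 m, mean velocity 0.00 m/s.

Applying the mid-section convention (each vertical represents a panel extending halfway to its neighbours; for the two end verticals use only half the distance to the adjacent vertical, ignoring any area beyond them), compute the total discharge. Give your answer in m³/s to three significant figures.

w_2 = (4.21 − 0.00)/2 = 2.105 m; q_2 = 0.94 × 0.48 × 2.105 = 0.9498 m³/s
w_3 = (6.24 − 1.27)/2 = 2.485 m; q_3 = 1.01 × 0.88 × 2.485 = 2.209 m³/s
w_4 = (6.85 − 4.21)/2 = 1.32 m; q_4 = 0.99 × 0.53 × 1.32 = 0.6926 m³/s
Stations 1, 5 contribute zero (depth or velocity is 0).
Q = Σ qᵢ = 3.851 m³/s

3.85 m³/s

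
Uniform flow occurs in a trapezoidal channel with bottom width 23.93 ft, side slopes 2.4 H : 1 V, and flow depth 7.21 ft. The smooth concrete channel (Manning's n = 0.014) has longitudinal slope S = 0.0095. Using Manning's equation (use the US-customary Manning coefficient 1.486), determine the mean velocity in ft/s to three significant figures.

29.6 ft/s

A = (b + z·y)·y = (23.93 + 2.4×7.21)×7.21 = 297.3 ft²
P = b + 2y√(1+z²) = 23.93 + 2×7.21×√(1+2.4²) = 61.42 ft
R = A/P = 297.3/61.42 = 4.840 ft
Q = (1.486/n)·A·R^(2/3)·S^(1/2) = (1.486/0.014) × 297.3 × 4.840^(2/3) × 0.0095^(1/2) = 8801 ft³/s
V = Q/A = 8801/297.3 = 29.60 ft/s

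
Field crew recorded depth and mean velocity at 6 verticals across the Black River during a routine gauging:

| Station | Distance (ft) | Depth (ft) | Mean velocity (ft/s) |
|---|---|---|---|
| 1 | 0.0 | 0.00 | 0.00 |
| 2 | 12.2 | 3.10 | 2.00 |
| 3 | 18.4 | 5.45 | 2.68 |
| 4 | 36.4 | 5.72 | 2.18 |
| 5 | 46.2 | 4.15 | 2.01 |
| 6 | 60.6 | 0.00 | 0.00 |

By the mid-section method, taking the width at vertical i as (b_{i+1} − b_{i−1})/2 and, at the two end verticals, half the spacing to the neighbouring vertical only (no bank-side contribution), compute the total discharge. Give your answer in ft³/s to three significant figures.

508 ft³/s

w_2 = (18.4 − 0.0)/2 = 9.2 ft; q_2 = 2.00 × 3.10 × 9.2 = 57.04 ft³/s
w_3 = (36.4 − 12.2)/2 = 12.1 ft; q_3 = 2.68 × 5.45 × 12.1 = 176.7 ft³/s
w_4 = (46.2 − 18.4)/2 = 13.9 ft; q_4 = 2.18 × 5.72 × 13.9 = 173.3 ft³/s
w_5 = (60.6 − 36.4)/2 = 12.1 ft; q_5 = 2.01 × 4.15 × 12.1 = 100.9 ft³/s
Stations 1, 6 contribute zero (depth or velocity is 0).
Q = Σ qᵢ = 508.0 ft³/s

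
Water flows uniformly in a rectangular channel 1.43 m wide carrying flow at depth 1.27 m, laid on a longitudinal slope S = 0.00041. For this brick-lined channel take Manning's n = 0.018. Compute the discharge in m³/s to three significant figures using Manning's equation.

1.21 m³/s

A = b·y = 1.43 × 1.27 = 1.816 m²
P = b + 2y = 1.43 + 2×1.27 = 3.970 m
R = A/P = 1.816/3.970 = 0.4575 m
Q = (1/n)·A·R^(2/3)·S^(1/2) = (1/0.018) × 1.816 × 0.4575^(2/3) × 0.00041^(1/2) = 1.213 m³/s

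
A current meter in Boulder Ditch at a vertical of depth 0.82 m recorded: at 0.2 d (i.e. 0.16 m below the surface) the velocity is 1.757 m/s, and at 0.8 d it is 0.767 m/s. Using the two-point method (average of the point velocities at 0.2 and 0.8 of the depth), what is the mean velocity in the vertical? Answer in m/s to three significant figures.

1.26 m/s

v̄ = (1.757 + 0.767) / 2 = 1.262 m/s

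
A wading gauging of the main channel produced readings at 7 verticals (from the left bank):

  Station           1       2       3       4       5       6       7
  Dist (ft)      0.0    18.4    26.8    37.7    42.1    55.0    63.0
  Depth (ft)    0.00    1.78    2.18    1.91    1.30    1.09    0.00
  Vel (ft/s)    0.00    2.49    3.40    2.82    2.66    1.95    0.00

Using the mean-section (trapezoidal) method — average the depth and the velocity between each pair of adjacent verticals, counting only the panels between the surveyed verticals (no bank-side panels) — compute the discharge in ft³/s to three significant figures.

198 ft³/s

Panel 1-2: Δb = 18.4 ft, d̄ = (0.00+1.78)/2 = 0.89, v̄ = (0.00+2.49)/2 = 1.245 → q = 18.4×0.89×1.245 = 20.39 ft³/s
Panel 2-3: Δb = 8.4 ft, d̄ = (1.78+2.18)/2 = 1.98, v̄ = (2.49+3.40)/2 = 2.945 → q = 8.4×1.98×2.945 = 48.98 ft³/s
Panel 3-4: Δb = 10.9 ft, d̄ = (2.18+1.91)/2 = 2.045, v̄ = (3.40+2.82)/2 = 3.11 → q = 10.9×2.045×3.11 = 69.32 ft³/s
Panel 4-5: Δb = 4.4 ft, d̄ = (1.91+1.30)/2 = 1.605, v̄ = (2.82+2.66)/2 = 2.74 → q = 4.4×1.605×2.74 = 19.35 ft³/s
Panel 5-6: Δb = 12.9 ft, d̄ = (1.30+1.09)/2 = 1.195, v̄ = (2.66+1.95)/2 = 2.305 → q = 12.9×1.195×2.305 = 35.53 ft³/s
Panel 6-7: Δb = 8 ft, d̄ = (1.09+0.00)/2 = 0.545, v̄ = (1.95+0.00)/2 = 0.975 → q = 8×0.545×0.975 = 4.251 ft³/s
Q = Σ q = 197.8 ft³/s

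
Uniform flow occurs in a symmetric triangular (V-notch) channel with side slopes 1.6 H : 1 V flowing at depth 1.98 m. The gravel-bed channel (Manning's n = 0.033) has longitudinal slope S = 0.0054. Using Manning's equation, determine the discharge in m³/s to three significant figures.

12.4 m³/s

A = z·y² = 1.6×1.98² = 6.273 m²
P = 2y√(1+z²) = 2×1.98×√(1+1.6²) = 7.472 m
R = A/P = 6.273/7.472 = 0.8395 m
Q = (1/n)·A·R^(2/3)·S^(1/2) = (1/0.033) × 6.273 × 0.8395^(2/3) × 0.0054^(1/2) = 12.43 m³/s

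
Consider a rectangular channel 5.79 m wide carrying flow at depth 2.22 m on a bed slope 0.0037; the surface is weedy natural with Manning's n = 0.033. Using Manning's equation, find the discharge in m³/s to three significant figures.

A = b·y = 5.79 × 2.22 = 12.85 m²
P = b + 2y = 5.79 + 2×2.22 = 10.23 m
R = A/P = 12.85/10.23 = 1.256 m
Q = (1/n)·A·R^(2/3)·S^(1/2) = (1/0.033) × 12.85 × 1.256^(2/3) × 0.0037^(1/2) = 27.59 m³/s

27.6 m³/s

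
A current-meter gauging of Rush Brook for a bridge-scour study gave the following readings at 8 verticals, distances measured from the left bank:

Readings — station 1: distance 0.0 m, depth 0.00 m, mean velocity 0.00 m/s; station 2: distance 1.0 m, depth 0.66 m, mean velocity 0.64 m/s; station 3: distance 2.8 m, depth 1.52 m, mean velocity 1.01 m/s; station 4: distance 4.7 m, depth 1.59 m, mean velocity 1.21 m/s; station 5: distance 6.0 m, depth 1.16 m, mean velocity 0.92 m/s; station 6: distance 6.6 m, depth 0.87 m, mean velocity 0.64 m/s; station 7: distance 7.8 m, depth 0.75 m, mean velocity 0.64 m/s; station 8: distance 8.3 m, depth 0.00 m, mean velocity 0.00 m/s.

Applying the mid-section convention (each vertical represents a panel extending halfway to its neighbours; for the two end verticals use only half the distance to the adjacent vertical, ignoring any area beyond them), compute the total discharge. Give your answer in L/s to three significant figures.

8430 L/s

w_2 = (2.8 − 0.0)/2 = 1.4 m; q_2 = 0.64 × 0.66 × 1.4 = 0.5914 m³/s
w_3 = (4.7 − 1.0)/2 = 1.85 m; q_3 = 1.01 × 1.52 × 1.85 = 2.840 m³/s
w_4 = (6.0 − 2.8)/2 = 1.6 m; q_4 = 1.21 × 1.59 × 1.6 = 3.078 m³/s
w_5 = (6.6 − 4.7)/2 = 0.95 m; q_5 = 0.92 × 1.16 × 0.95 = 1.014 m³/s
w_6 = (7.8 − 6.0)/2 = 0.9 m; q_6 = 0.64 × 0.87 × 0.9 = 0.5011 m³/s
w_7 = (8.3 − 6.6)/2 = 0.85 m; q_7 = 0.64 × 0.75 × 0.85 = 0.4080 m³/s
Stations 1, 8 contribute zero (depth or velocity is 0).
Q = Σ qᵢ = 8.433 m³/s
= 8.433 × 1000 = 8433 L/s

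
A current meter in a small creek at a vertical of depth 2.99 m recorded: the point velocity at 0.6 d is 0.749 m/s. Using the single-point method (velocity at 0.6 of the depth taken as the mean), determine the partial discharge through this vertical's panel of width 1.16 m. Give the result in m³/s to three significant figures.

v̄ = v₀.₆ = 0.749 m/s
q = v̄ × d × w = 0.7490 × 2.99 × 1.16 = 2.598 m³/s

2.60 m³/s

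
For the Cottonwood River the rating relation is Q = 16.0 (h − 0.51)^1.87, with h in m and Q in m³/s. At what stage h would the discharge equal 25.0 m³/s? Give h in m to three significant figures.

h − h₀ = (Q/C)^(1/b) = (25.0/16.0)^(1/1.87) = 1.270 m
h = 0.51 + 1.270 = 1.780 m

1.78 m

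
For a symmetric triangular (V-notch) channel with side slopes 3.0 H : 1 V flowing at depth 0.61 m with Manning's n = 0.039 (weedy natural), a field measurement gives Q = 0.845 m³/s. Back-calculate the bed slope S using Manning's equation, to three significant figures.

0.00455

A = z·y² = 3.0×0.61² = 1.116 m²
P = 2y√(1+z²) = 2×0.61×√(1+3.0²) = 3.858 m
R = A/P = 1.116/3.858 = 0.2893 m
S = (Q·n / (1·A·R^(2/3)))² = (0.845×0.039 / (1×1.116×0.4375))² = 0.004554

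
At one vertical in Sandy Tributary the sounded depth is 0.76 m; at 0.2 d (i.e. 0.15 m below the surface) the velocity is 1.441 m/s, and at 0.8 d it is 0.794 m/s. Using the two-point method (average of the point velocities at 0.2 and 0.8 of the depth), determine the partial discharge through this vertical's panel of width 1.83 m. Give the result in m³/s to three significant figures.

v̄ = (1.441 + 0.794) / 2 = 1.118 m/s
q = v̄ × d × w = 1.118 × 0.76 × 1.83 = 1.554 m³/s

1.55 m³/s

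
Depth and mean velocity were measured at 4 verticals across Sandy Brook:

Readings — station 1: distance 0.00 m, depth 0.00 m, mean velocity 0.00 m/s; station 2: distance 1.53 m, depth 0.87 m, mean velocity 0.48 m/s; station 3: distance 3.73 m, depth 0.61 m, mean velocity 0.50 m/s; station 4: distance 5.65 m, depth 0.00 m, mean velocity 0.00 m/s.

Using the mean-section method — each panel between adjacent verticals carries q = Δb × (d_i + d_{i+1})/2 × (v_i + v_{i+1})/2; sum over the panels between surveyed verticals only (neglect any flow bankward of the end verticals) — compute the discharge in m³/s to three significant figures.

Panel 1-2: Δb = 1.53 m, d̄ = (0.00+0.87)/2 = 0.435, v̄ = (0.00+0.48)/2 = 0.24 → q = 1.53×0.435×0.24 = 0.1597 m³/s
Panel 2-3: Δb = 2.2 m, d̄ = (0.87+0.61)/2 = 0.74, v̄ = (0.48+0.50)/2 = 0.49 → q = 2.2×0.74×0.49 = 0.7977 m³/s
Panel 3-4: Δb = 1.92 m, d̄ = (0.61+0.00)/2 = 0.305, v̄ = (0.50+0.00)/2 = 0.25 → q = 1.92×0.305×0.25 = 0.1464 m³/s
Q = Σ q = 1.104 m³/s

1.10 m³/s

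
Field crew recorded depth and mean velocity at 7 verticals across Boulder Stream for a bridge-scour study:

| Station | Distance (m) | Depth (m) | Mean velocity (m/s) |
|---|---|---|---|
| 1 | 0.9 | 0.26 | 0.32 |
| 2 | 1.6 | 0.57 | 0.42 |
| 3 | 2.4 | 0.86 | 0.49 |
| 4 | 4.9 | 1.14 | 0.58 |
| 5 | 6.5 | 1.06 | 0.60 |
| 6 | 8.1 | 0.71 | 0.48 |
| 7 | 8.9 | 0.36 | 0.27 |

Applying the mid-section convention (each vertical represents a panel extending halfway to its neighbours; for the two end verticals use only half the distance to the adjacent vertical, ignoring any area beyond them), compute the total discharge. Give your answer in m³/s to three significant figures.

w_1 = (1.6 − 0.9)/2 = 0.35 m; q_1 = 0.32 × 0.26 × 0.35 = 0.02912 m³/s
w_2 = (2.4 − 0.9)/2 = 0.75 m; q_2 = 0.42 × 0.57 × 0.75 = 0.1796 m³/s
w_3 = (4.9 − 1.6)/2 = 1.65 m; q_3 = 0.49 × 0.86 × 1.65 = 0.6953 m³/s
w_4 = (6.5 − 2.4)/2 = 2.05 m; q_4 = 0.58 × 1.14 × 2.05 = 1.355 m³/s
w_5 = (8.1 − 4.9)/2 = 1.6 m; q_5 = 0.60 × 1.06 × 1.6 = 1.018 m³/s
w_6 = (8.9 − 6.5)/2 = 1.2 m; q_6 = 0.48 × 0.71 × 1.2 = 0.4090 m³/s
w_7 = (8.9 − 8.1)/2 = 0.4 m; q_7 = 0.27 × 0.36 × 0.4 = 0.03888 m³/s
Q = Σ qᵢ = 3.725 m³/s

3.72 m³/s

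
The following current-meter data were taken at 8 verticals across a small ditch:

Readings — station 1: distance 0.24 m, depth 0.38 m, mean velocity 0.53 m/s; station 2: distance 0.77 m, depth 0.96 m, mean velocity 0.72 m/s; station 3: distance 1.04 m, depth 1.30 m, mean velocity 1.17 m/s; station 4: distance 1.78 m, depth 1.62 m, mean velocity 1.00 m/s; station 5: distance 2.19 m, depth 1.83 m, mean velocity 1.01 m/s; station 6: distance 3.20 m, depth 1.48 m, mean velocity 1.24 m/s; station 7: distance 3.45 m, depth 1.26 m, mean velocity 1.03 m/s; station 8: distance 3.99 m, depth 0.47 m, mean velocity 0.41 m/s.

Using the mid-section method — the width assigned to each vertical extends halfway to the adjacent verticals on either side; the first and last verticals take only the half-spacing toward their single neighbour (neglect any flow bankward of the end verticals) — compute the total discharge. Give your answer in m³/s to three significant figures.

5.06 m³/s

w_1 = (0.77 − 0.24)/2 = 0.265 m; q_1 = 0.53 × 0.38 × 0.265 = 0.05337 m³/s
w_2 = (1.04 − 0.24)/2 = 0.4 m; q_2 = 0.72 × 0.96 × 0.4 = 0.2765 m³/s
w_3 = (1.78 − 0.77)/2 = 0.505 m; q_3 = 1.17 × 1.30 × 0.505 = 0.7681 m³/s
w_4 = (2.19 − 1.04)/2 = 0.575 m; q_4 = 1.00 × 1.62 × 0.575 = 0.9315 m³/s
w_5 = (3.20 − 1.78)/2 = 0.71 m; q_5 = 1.01 × 1.83 × 0.71 = 1.312 m³/s
w_6 = (3.45 − 2.19)/2 = 0.63 m; q_6 = 1.24 × 1.48 × 0.63 = 1.156 m³/s
w_7 = (3.99 − 3.20)/2 = 0.395 m; q_7 = 1.03 × 1.26 × 0.395 = 0.5126 m³/s
w_8 = (3.99 − 3.45)/2 = 0.27 m; q_8 = 0.41 × 0.47 × 0.27 = 0.05203 m³/s
Q = Σ qᵢ = 5.063 m³/s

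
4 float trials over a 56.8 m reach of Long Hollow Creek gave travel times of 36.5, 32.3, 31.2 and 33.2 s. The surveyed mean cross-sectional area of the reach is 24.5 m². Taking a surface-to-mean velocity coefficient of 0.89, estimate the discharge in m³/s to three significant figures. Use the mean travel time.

t̄ = (36.5 + 32.3 + 31.2 + 33.2) / 4 = 33.3 s
v_surface = L / t̄ = 56.8 / 33.3 = 1.706 m/s
v_mean = 0.89 × 1.706 = 1.518 m/s
Q = A × v_mean = 24.5 × 1.518 = 37.19 m³/s

37.2 m³/s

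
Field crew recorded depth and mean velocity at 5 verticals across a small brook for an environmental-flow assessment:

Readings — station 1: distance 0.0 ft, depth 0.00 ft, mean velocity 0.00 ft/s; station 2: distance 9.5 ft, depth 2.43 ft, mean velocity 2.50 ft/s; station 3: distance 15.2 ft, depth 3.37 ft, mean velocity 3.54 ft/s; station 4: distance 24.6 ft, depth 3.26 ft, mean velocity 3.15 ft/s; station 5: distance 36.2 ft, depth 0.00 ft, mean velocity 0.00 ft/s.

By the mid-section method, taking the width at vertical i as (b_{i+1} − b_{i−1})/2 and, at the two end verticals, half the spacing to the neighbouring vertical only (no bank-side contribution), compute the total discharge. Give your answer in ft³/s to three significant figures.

w_2 = (15.2 − 0.0)/2 = 7.6 ft; q_2 = 2.50 × 2.43 × 7.6 = 46.17 ft³/s
w_3 = (24.6 − 9.5)/2 = 7.55 ft; q_3 = 3.54 × 3.37 × 7.55 = 90.07 ft³/s
w_4 = (36.2 − 15.2)/2 = 10.5 ft; q_4 = 3.15 × 3.26 × 10.5 = 107.8 ft³/s
Stations 1, 5 contribute zero (depth or velocity is 0).
Q = Σ qᵢ = 244.1 ft³/s

244 ft³/s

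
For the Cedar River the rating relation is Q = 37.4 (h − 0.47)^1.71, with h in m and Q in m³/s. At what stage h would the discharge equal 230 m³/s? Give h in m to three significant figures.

h − h₀ = (Q/C)^(1/b) = (230/37.4)^(1/1.71) = 2.893 m
h = 0.47 + 2.893 = 3.363 m

3.36 m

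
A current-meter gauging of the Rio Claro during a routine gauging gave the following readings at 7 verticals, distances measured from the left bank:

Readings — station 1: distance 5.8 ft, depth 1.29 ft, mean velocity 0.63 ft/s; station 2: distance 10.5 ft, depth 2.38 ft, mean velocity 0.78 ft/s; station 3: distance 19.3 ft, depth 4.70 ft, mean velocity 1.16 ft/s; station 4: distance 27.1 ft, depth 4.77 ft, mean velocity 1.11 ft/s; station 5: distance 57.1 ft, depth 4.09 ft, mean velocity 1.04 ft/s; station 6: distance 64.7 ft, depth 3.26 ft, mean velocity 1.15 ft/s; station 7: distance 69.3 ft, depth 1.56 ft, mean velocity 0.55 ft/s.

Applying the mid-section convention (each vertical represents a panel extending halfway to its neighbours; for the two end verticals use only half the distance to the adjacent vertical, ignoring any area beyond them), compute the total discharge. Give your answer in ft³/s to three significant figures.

265 ft³/s

w_1 = (10.5 − 5.8)/2 = 2.35 ft; q_1 = 0.63 × 1.29 × 2.35 = 1.910 ft³/s
w_2 = (19.3 − 5.8)/2 = 6.75 ft; q_2 = 0.78 × 2.38 × 6.75 = 12.53 ft³/s
w_3 = (27.1 − 10.5)/2 = 8.3 ft; q_3 = 1.16 × 4.70 × 8.3 = 45.25 ft³/s
w_4 = (57.1 − 19.3)/2 = 18.9 ft; q_4 = 1.11 × 4.77 × 18.9 = 100.1 ft³/s
w_5 = (64.7 − 27.1)/2 = 18.8 ft; q_5 = 1.04 × 4.09 × 18.8 = 79.97 ft³/s
w_6 = (69.3 − 57.1)/2 = 6.1 ft; q_6 = 1.15 × 3.26 × 6.1 = 22.87 ft³/s
w_7 = (69.3 − 64.7)/2 = 2.3 ft; q_7 = 0.55 × 1.56 × 2.3 = 1.973 ft³/s
Q = Σ qᵢ = 264.6 ft³/s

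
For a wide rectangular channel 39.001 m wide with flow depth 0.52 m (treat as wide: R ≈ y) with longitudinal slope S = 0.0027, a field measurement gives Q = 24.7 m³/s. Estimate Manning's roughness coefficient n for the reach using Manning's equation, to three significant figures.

0.0276

A = b·y = 39.001 × 0.52 = 20.28 m²
Wide channel: R ≈ y = 0.52 m
n = (1/Q)·A·R^(2/3)·S^(1/2) = (1/24.7) × 20.28 × 0.6466 × 0.05196 = 0.02759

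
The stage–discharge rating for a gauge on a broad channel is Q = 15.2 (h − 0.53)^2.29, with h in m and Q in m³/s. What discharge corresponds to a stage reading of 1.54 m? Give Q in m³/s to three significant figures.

Q = 15.2 × (1.54 − 0.53)^2.29 = 15.2 × 1.01^2.29 = 15.55 m³/s

15.6 m³/s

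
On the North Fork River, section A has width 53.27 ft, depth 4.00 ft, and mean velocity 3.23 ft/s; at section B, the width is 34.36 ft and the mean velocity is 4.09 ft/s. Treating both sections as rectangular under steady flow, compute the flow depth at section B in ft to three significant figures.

4.90 ft

Q = A₁V₁ = (53.27×4.00) × 3.23 = 688.2 ft³/s
d₂ = Q/(b₂ V₂) = 688.2/(34.36×4.09) = 4.897 ft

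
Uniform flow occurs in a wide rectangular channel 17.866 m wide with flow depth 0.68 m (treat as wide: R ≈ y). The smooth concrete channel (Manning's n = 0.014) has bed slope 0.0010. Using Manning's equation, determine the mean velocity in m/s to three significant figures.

A = b·y = 17.866 × 0.68 = 12.15 m²
Wide channel: R ≈ y = 0.68 m
Q = (1/n)·A·R^(2/3)·S^(1/2) = (1/0.014) × 12.15 × 0.6800^(2/3) × 0.0010^(1/2) = 21.22 m³/s
V = Q/A = 21.22/12.15 = 1.747 m/s

1.75 m/s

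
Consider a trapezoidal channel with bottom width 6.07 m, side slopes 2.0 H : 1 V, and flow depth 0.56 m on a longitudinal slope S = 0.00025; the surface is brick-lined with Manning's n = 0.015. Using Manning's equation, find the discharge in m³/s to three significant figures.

2.56 m³/s

A = (b + z·y)·y = (6.07 + 2.0×0.56)×0.56 = 4.026 m²
P = b + 2y√(1+z²) = 6.07 + 2×0.56×√(1+2.0²) = 8.574 m
R = A/P = 4.026/8.574 = 0.4696 m
Q = (1/n)·A·R^(2/3)·S^(1/2) = (1/0.015) × 4.026 × 0.4696^(2/3) × 0.00025^(1/2) = 2.564 m³/s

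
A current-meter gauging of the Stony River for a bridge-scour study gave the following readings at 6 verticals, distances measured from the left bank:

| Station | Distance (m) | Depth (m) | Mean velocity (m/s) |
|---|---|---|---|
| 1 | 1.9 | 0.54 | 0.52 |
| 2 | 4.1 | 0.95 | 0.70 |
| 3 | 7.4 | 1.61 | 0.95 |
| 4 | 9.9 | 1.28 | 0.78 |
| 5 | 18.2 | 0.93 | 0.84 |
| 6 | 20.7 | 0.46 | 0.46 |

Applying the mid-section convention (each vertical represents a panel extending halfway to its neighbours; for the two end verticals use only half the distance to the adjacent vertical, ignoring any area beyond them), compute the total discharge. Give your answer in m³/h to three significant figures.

59200 m³/h

w_1 = (4.1 − 1.9)/2 = 1.1 m; q_1 = 0.52 × 0.54 × 1.1 = 0.3089 m³/s
w_2 = (7.4 − 1.9)/2 = 2.75 m; q_2 = 0.70 × 0.95 × 2.75 = 1.829 m³/s
w_3 = (9.9 − 4.1)/2 = 2.9 m; q_3 = 0.95 × 1.61 × 2.9 = 4.436 m³/s
w_4 = (18.2 − 7.4)/2 = 5.4 m; q_4 = 0.78 × 1.28 × 5.4 = 5.391 m³/s
w_5 = (20.7 − 9.9)/2 = 5.4 m; q_5 = 0.84 × 0.93 × 5.4 = 4.218 m³/s
w_6 = (20.7 − 18.2)/2 = 1.25 m; q_6 = 0.46 × 0.46 × 1.25 = 0.2645 m³/s
Q = Σ qᵢ = 16.45 m³/s
= 16.45 × 3600 = 59210 m³/h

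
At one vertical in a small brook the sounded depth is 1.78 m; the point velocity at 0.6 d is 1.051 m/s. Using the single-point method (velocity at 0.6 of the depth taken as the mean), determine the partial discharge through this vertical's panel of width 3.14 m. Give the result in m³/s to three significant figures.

5.87 m³/s

v̄ = v₀.₆ = 1.051 m/s
q = v̄ × d × w = 1.051 × 1.78 × 3.14 = 5.874 m³/s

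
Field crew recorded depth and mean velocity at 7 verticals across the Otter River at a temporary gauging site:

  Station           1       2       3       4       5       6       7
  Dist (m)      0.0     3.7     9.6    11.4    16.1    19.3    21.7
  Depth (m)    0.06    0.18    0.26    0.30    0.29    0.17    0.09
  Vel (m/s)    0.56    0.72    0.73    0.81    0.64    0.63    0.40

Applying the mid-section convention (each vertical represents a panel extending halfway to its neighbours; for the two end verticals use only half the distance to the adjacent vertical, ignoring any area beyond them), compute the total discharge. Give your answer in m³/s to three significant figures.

w_1 = (3.7 − 0.0)/2 = 1.85 m; q_1 = 0.56 × 0.06 × 1.85 = 0.06216 m³/s
w_2 = (9.6 − 0.0)/2 = 4.8 m; q_2 = 0.72 × 0.18 × 4.8 = 0.6221 m³/s
w_3 = (11.4 − 3.7)/2 = 3.85 m; q_3 = 0.73 × 0.26 × 3.85 = 0.7307 m³/s
w_4 = (16.1 − 9.6)/2 = 3.25 m; q_4 = 0.81 × 0.30 × 3.25 = 0.7898 m³/s
w_5 = (19.3 − 11.4)/2 = 3.95 m; q_5 = 0.64 × 0.29 × 3.95 = 0.7331 m³/s
w_6 = (21.7 − 16.1)/2 = 2.8 m; q_6 = 0.63 × 0.17 × 2.8 = 0.2999 m³/s
w_7 = (21.7 − 19.3)/2 = 1.2 m; q_7 = 0.40 × 0.09 × 1.2 = 0.04320 m³/s
Q = Σ qᵢ = 3.281 m³/s

3.28 m³/s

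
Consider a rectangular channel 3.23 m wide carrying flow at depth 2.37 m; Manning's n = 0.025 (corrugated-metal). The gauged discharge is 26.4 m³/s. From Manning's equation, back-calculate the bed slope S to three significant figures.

A = b·y = 3.23 × 2.37 = 7.655 m²
P = b + 2y = 3.23 + 2×2.37 = 7.970 m
R = A/P = 7.655/7.970 = 0.9605 m
S = (Q·n / (1·A·R^(2/3)))² = (26.4×0.025 / (1×7.655×0.9735))² = 0.007844

0.00784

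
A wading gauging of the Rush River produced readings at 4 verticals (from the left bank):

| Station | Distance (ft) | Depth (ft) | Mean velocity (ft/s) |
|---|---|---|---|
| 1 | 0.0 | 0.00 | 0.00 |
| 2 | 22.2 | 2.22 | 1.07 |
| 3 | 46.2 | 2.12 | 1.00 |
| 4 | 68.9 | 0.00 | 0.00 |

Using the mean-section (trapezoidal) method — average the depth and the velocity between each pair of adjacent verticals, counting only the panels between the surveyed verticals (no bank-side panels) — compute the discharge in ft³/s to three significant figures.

79.1 ft³/s

Panel 1-2: Δb = 22.2 ft, d̄ = (0.00+2.22)/2 = 1.11, v̄ = (0.00+1.07)/2 = 0.535 → q = 22.2×1.11×0.535 = 13.18 ft³/s
Panel 2-3: Δb = 24 ft, d̄ = (2.22+2.12)/2 = 2.17, v̄ = (1.07+1.00)/2 = 1.035 → q = 24×2.17×1.035 = 53.90 ft³/s
Panel 3-4: Δb = 22.7 ft, d̄ = (2.12+0.00)/2 = 1.06, v̄ = (1.00+0.00)/2 = 0.5 → q = 22.7×1.06×0.5 = 12.03 ft³/s
Q = Σ q = 79.12 ft³/s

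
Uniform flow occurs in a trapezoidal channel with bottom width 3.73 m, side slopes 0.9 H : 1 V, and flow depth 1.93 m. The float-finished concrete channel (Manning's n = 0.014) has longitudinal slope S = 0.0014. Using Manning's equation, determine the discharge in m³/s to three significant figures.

31.5 m³/s

A = (b + z·y)·y = (3.73 + 0.9×1.93)×1.93 = 10.55 m²
P = b + 2y√(1+z²) = 3.73 + 2×1.93×√(1+0.9²) = 8.923 m
R = A/P = 10.55/8.923 = 1.182 m
Q = (1/n)·A·R^(2/3)·S^(1/2) = (1/0.014) × 10.55 × 1.182^(2/3) × 0.0014^(1/2) = 31.53 m³/s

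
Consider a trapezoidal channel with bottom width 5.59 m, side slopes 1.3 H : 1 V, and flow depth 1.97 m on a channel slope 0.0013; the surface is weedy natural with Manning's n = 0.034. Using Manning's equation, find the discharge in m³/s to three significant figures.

A = (b + z·y)·y = (5.59 + 1.3×1.97)×1.97 = 16.06 m²
P = b + 2y√(1+z²) = 5.59 + 2×1.97×√(1+1.3²) = 12.05 m
R = A/P = 16.06/12.05 = 1.332 m
Q = (1/n)·A·R^(2/3)·S^(1/2) = (1/0.034) × 16.06 × 1.332^(2/3) × 0.0013^(1/2) = 20.62 m³/s

20.6 m³/s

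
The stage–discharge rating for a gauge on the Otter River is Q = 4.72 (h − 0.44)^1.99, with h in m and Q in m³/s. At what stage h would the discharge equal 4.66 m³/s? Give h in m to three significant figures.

h − h₀ = (Q/C)^(1/b) = (4.66/4.72)^(1/1.99) = 0.9936 m
h = 0.44 + 0.9936 = 1.434 m

1.43 m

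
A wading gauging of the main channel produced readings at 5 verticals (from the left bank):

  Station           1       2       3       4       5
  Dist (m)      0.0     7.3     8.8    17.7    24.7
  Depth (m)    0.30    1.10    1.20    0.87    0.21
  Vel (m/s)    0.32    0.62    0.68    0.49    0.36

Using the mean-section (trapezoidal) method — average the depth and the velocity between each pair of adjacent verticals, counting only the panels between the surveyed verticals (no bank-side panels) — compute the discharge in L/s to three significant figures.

10500 L/s

Panel 1-2: Δb = 7.3 m, d̄ = (0.30+1.10)/2 = 0.7, v̄ = (0.32+0.62)/2 = 0.47 → q = 7.3×0.7×0.47 = 2.402 m³/s
Panel 2-3: Δb = 1.5 m, d̄ = (1.10+1.20)/2 = 1.15, v̄ = (0.62+0.68)/2 = 0.65 → q = 1.5×1.15×0.65 = 1.121 m³/s
Panel 3-4: Δb = 8.9 m, d̄ = (1.20+0.87)/2 = 1.035, v̄ = (0.68+0.49)/2 = 0.585 → q = 8.9×1.035×0.585 = 5.389 m³/s
Panel 4-5: Δb = 7 m, d̄ = (0.87+0.21)/2 = 0.54, v̄ = (0.49+0.36)/2 = 0.425 → q = 7×0.54×0.425 = 1.607 m³/s
Q = Σ q = 10.52 m³/s
= 10.52 × 1000 = 10520 L/s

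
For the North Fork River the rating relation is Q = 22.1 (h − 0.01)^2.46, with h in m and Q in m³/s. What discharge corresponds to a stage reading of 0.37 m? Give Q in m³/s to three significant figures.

Q = 22.1 × (0.37 − 0.01)^2.46 = 22.1 × 0.36^2.46 = 1.790 m³/s

1.79 m³/s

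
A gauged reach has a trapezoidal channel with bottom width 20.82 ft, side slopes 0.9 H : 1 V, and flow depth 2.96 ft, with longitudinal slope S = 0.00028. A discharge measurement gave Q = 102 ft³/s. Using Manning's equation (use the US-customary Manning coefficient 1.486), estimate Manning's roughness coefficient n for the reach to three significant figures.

A = (b + z·y)·y = (20.82 + 0.9×2.96)×2.96 = 69.51 ft²
P = b + 2y√(1+z²) = 20.82 + 2×2.96×√(1+0.9²) = 28.78 ft
R = A/P = 69.51/28.78 = 2.415 ft
n = (1.486/Q)·A·R^(2/3)·S^(1/2) = (1.486/102) × 69.51 × 1.800 × 0.01673 = 0.03050

0.0305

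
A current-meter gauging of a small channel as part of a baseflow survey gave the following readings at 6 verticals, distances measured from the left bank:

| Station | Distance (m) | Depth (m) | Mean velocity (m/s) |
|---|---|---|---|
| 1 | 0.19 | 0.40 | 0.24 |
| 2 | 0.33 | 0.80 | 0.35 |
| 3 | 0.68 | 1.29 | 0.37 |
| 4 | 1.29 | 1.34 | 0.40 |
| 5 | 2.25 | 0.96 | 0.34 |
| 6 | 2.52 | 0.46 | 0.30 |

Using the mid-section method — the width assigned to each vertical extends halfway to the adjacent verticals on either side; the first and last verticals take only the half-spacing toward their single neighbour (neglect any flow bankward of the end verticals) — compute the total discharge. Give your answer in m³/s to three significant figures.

0.945 m³/s

w_1 = (0.33 − 0.19)/2 = 0.07 m; q_1 = 0.24 × 0.40 × 0.07 = 0.006720 m³/s
w_2 = (0.68 − 0.19)/2 = 0.245 m; q_2 = 0.35 × 0.80 × 0.245 = 0.06860 m³/s
w_3 = (1.29 − 0.33)/2 = 0.48 m; q_3 = 0.37 × 1.29 × 0.48 = 0.2291 m³/s
w_4 = (2.25 − 0.68)/2 = 0.785 m; q_4 = 0.40 × 1.34 × 0.785 = 0.4208 m³/s
w_5 = (2.52 − 1.29)/2 = 0.615 m; q_5 = 0.34 × 0.96 × 0.615 = 0.2007 m³/s
w_6 = (2.52 − 2.25)/2 = 0.135 m; q_6 = 0.30 × 0.46 × 0.135 = 0.01863 m³/s
Q = Σ qᵢ = 0.9446 m³/s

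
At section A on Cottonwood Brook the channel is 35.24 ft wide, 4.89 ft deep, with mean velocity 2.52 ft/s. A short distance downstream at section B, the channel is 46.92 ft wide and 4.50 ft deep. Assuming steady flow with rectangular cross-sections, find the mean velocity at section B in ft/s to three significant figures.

2.06 ft/s

Q = A₁V₁ = (35.24×4.89) × 2.52 = 434.3 ft³/s
A₂ = 46.92 × 4.50 = 211.1 ft²
V₂ = Q/A₂ = 434.3/211.1 = 2.057 ft/s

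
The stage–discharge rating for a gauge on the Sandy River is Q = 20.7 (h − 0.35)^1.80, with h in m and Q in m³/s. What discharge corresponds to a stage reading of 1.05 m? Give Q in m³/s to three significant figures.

Q = 20.7 × (1.05 − 0.35)^1.80 = 20.7 × 0.7^1.80 = 10.89 m³/s

10.9 m³/s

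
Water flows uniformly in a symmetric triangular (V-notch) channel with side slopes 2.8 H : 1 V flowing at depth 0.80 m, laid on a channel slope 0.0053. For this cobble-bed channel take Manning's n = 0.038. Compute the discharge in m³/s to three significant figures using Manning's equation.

1.79 m³/s

A = z·y² = 2.8×0.80² = 1.792 m²
P = 2y√(1+z²) = 2×0.80×√(1+2.8²) = 4.757 m
R = A/P = 1.792/4.757 = 0.3767 m
Q = (1/n)·A·R^(2/3)·S^(1/2) = (1/0.038) × 1.792 × 0.3767^(2/3) × 0.0053^(1/2) = 1.791 m³/s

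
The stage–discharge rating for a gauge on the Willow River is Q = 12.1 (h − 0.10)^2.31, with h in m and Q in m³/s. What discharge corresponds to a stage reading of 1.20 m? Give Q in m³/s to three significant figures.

15.1 m³/s

Q = 12.1 × (1.20 − 0.10)^2.31 = 12.1 × 1.1^2.31 = 15.08 m³/s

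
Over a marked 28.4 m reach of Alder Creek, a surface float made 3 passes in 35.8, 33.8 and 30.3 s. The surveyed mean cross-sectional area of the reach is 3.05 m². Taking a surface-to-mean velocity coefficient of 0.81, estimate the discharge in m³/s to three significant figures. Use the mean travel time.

2.11 m³/s

t̄ = (35.8 + 33.8 + 30.3) / 3 = 33.3 s
v_surface = L / t̄ = 28.4 / 33.3 = 0.8529 m/s
v_mean = 0.81 × 0.8529 = 0.6908 m/s
Q = A × v_mean = 3.05 × 0.6908 = 2.107 m³/s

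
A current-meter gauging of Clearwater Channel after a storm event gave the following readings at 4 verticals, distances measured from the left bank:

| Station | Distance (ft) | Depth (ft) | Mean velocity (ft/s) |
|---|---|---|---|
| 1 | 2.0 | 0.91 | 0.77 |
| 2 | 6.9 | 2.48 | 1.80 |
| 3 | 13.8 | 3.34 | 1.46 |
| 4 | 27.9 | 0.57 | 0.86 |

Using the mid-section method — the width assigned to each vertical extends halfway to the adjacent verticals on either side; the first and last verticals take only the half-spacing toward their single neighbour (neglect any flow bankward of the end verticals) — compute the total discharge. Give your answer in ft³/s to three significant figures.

w_1 = (6.9 − 2.0)/2 = 2.45 ft; q_1 = 0.77 × 0.91 × 2.45 = 1.717 ft³/s
w_2 = (13.8 − 2.0)/2 = 5.9 ft; q_2 = 1.80 × 2.48 × 5.9 = 26.34 ft³/s
w_3 = (27.9 − 6.9)/2 = 10.5 ft; q_3 = 1.46 × 3.34 × 10.5 = 51.20 ft³/s
w_4 = (27.9 − 13.8)/2 = 7.05 ft; q_4 = 0.86 × 0.57 × 7.05 = 3.456 ft³/s
Q = Σ qᵢ = 82.71 ft³/s

82.7 ft³/s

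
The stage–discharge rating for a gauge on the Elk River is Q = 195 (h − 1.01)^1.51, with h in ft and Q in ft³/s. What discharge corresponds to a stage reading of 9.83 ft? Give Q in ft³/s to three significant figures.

5220 ft³/s

Q = 195 × (9.83 − 1.01)^1.51 = 195 × 8.82^1.51 = 5220 ft³/s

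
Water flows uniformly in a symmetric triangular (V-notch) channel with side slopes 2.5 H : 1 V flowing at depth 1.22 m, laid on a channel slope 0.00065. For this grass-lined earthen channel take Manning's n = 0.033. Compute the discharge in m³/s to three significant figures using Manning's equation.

A = z·y² = 2.5×1.22² = 3.721 m²
P = 2y√(1+z²) = 2×1.22×√(1+2.5²) = 6.570 m
R = A/P = 3.721/6.570 = 0.5664 m
Q = (1/n)·A·R^(2/3)·S^(1/2) = (1/0.033) × 3.721 × 0.5664^(2/3) × 0.00065^(1/2) = 1.968 m³/s

1.97 m³/s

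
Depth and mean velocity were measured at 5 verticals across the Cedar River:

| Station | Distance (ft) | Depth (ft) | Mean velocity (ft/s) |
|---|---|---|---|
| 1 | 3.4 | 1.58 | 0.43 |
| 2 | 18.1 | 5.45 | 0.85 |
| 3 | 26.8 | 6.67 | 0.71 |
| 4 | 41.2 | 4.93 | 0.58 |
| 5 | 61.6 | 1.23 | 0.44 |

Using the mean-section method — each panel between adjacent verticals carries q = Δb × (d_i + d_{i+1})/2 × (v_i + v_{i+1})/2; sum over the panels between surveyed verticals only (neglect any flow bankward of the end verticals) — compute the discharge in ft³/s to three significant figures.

Panel 1-2: Δb = 14.7 ft, d̄ = (1.58+5.45)/2 = 3.515, v̄ = (0.43+0.85)/2 = 0.64 → q = 14.7×3.515×0.64 = 33.07 ft³/s
Panel 2-3: Δb = 8.7 ft, d̄ = (5.45+6.67)/2 = 6.06, v̄ = (0.85+0.71)/2 = 0.78 → q = 8.7×6.06×0.78 = 41.12 ft³/s
Panel 3-4: Δb = 14.4 ft, d̄ = (6.67+4.93)/2 = 5.8, v̄ = (0.71+0.58)/2 = 0.645 → q = 14.4×5.8×0.645 = 53.87 ft³/s
Panel 4-5: Δb = 20.4 ft, d̄ = (4.93+1.23)/2 = 3.08, v̄ = (0.58+0.44)/2 = 0.51 → q = 20.4×3.08×0.51 = 32.04 ft³/s
Q = Σ q = 160.1 ft³/s

160 ft³/s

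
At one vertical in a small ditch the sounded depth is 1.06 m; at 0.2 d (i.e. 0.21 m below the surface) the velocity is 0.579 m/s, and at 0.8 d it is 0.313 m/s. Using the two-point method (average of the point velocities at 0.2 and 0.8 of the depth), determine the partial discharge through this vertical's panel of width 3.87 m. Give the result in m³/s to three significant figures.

v̄ = (0.579 + 0.313) / 2 = 0.4460 m/s
q = v̄ × d × w = 0.4460 × 1.06 × 3.87 = 1.830 m³/s

1.83 m³/s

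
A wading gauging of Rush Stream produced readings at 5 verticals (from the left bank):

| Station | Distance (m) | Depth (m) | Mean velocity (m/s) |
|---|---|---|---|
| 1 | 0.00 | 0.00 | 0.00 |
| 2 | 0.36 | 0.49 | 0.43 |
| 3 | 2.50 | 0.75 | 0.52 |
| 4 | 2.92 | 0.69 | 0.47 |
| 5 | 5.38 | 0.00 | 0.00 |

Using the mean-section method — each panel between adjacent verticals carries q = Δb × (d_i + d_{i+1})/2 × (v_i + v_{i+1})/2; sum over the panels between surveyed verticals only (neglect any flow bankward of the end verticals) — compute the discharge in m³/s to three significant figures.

0.998 m³/s

Panel 1-2: Δb = 0.36 m, d̄ = (0.00+0.49)/2 = 0.245, v̄ = (0.00+0.43)/2 = 0.215 → q = 0.36×0.245×0.215 = 0.01896 m³/s
Panel 2-3: Δb = 2.14 m, d̄ = (0.49+0.75)/2 = 0.62, v̄ = (0.43+0.52)/2 = 0.475 → q = 2.14×0.62×0.475 = 0.6302 m³/s
Panel 3-4: Δb = 0.42 m, d̄ = (0.75+0.69)/2 = 0.72, v̄ = (0.52+0.47)/2 = 0.495 → q = 0.42×0.72×0.495 = 0.1497 m³/s
Panel 4-5: Δb = 2.46 m, d̄ = (0.69+0.00)/2 = 0.345, v̄ = (0.47+0.00)/2 = 0.235 → q = 2.46×0.345×0.235 = 0.1994 m³/s
Q = Σ q = 0.9983 m³/s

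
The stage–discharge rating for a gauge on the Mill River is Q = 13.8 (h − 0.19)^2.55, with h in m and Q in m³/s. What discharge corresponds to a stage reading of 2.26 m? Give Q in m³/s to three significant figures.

88.2 m³/s

Q = 13.8 × (2.26 − 0.19)^2.55 = 13.8 × 2.07^2.55 = 88.23 m³/s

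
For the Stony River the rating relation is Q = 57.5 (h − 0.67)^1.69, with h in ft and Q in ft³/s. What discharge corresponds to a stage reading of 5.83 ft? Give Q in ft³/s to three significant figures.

921 ft³/s

Q = 57.5 × (5.83 − 0.67)^1.69 = 57.5 × 5.16^1.69 = 920.5 ft³/s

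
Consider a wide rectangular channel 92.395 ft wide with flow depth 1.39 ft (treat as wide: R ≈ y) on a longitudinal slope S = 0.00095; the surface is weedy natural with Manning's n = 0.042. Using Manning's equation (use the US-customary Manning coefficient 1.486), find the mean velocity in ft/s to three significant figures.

A = b·y = 92.395 × 1.39 = 128.4 ft²
Wide channel: R ≈ y = 1.39 ft
Q = (1.486/n)·A·R^(2/3)·S^(1/2) = (1.486/0.042) × 128.4 × 1.390^(2/3) × 0.00095^(1/2) = 174.4 ft³/s
V = Q/A = 174.4/128.4 = 1.358 ft/s

1.36 ft/s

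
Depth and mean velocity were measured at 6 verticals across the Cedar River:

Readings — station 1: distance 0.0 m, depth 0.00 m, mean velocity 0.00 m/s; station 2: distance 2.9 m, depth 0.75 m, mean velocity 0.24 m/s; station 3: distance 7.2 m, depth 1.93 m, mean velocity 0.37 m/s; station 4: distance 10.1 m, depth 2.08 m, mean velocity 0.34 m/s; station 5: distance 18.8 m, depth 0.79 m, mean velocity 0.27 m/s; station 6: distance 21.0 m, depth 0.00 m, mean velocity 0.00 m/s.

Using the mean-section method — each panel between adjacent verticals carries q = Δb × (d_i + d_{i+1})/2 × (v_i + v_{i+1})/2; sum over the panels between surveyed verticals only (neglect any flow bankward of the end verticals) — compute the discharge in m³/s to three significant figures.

Panel 1-2: Δb = 2.9 m, d̄ = (0.00+0.75)/2 = 0.375, v̄ = (0.00+0.24)/2 = 0.12 → q = 2.9×0.375×0.12 = 0.1305 m³/s
Panel 2-3: Δb = 4.3 m, d̄ = (0.75+1.93)/2 = 1.34, v̄ = (0.24+0.37)/2 = 0.305 → q = 4.3×1.34×0.305 = 1.757 m³/s
Panel 3-4: Δb = 2.9 m, d̄ = (1.93+2.08)/2 = 2.005, v̄ = (0.37+0.34)/2 = 0.355 → q = 2.9×2.005×0.355 = 2.064 m³/s
Panel 4-5: Δb = 8.7 m, d̄ = (2.08+0.79)/2 = 1.435, v̄ = (0.34+0.27)/2 = 0.305 → q = 8.7×1.435×0.305 = 3.808 m³/s
Panel 5-6: Δb = 2.2 m, d̄ = (0.79+0.00)/2 = 0.395, v̄ = (0.27+0.00)/2 = 0.135 → q = 2.2×0.395×0.135 = 0.1173 m³/s
Q = Σ q = 7.877 m³/s

7.88 m³/s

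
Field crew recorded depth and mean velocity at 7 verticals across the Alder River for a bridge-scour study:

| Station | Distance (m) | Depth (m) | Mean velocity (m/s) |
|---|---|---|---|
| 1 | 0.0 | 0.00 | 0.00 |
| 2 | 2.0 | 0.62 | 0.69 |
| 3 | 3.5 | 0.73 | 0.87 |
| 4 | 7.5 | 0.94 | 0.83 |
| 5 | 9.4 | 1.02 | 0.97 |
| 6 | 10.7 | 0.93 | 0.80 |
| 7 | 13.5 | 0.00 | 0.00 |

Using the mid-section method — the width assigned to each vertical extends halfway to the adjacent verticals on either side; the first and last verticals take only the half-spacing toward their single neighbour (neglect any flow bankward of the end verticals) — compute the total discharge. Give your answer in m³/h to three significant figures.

w_2 = (3.5 − 0.0)/2 = 1.75 m; q_2 = 0.69 × 0.62 × 1.75 = 0.7487 m³/s
w_3 = (7.5 − 2.0)/2 = 2.75 m; q_3 = 0.87 × 0.73 × 2.75 = 1.747 m³/s
w_4 = (9.4 − 3.5)/2 = 2.95 m; q_4 = 0.83 × 0.94 × 2.95 = 2.302 m³/s
w_5 = (10.7 − 7.5)/2 = 1.6 m; q_5 = 0.97 × 1.02 × 1.6 = 1.583 m³/s
w_6 = (13.5 − 9.4)/2 = 2.05 m; q_6 = 0.80 × 0.93 × 2.05 = 1.525 m³/s
Stations 1, 7 contribute zero (depth or velocity is 0).
Q = Σ qᵢ = 7.905 m³/s
= 7.905 × 3600 = 28460 m³/h

28500 m³/h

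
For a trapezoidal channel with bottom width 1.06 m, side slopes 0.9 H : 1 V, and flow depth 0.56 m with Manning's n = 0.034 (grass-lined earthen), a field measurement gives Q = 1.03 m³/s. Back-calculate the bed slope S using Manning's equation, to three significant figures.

A = (b + z·y)·y = (1.06 + 0.9×0.56)×0.56 = 0.8758 m²
P = b + 2y√(1+z²) = 1.06 + 2×0.56×√(1+0.9²) = 2.567 m
R = A/P = 0.8758/2.567 = 0.3412 m
S = (Q·n / (1·A·R^(2/3)))² = (1.03×0.034 / (1×0.8758×0.4883))² = 0.006705

0.00671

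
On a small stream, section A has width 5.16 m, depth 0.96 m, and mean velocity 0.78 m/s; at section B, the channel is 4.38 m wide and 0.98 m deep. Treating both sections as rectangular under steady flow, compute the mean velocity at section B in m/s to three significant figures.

0.900 m/s

Q = A₁V₁ = (5.16×0.96) × 0.78 = 3.864 m³/s
A₂ = 4.38 × 0.98 = 4.292 m²
V₂ = Q/A₂ = 3.864/4.292 = 0.9002 m/s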